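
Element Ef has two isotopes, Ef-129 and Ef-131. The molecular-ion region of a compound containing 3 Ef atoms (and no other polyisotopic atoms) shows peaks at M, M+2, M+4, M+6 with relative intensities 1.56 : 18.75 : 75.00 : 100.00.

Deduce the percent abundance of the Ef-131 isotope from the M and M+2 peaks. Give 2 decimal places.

80.03%

If p is the fraction of Ef that is Ef-129, then I(M+2)/I(M) = [C(3,1)·p^2·(1−p)] / p^3 = 3·(1−p)/p = 18.75/1.56 = 12.0192
(1−p)/p = 12.0192/3 = 4.0064  ⇒  p = 1/(1 + 4.0064) = 0.1997
Ef-129: 19.97%, Ef-131: 80.03%.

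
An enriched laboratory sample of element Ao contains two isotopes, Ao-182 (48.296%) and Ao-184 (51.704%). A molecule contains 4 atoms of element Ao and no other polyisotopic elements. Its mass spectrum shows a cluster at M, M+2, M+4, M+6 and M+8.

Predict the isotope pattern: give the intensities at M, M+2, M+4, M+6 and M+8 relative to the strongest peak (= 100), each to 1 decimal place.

14.5 : 62.3 : 100.0 : 71.4 : 19.1

The 4 Ao atoms are independent, so intensities follow the terms of (0.48296 + 0.51704)^4.
P(M) = 0.48296^4 = 0.054406
P(M+2) = 4 × 0.48296^3 × 0.51704^1 = 0.232979
P(M+4) = 6 × 0.48296^2 × 0.51704^2 = 0.374129
P(M+6) = 4 × 0.48296^1 × 0.51704^3 = 0.267020
P(M+8) = 0.51704^4 = 0.071466
The M+4 peak is largest (0.374129); scaling to 100 gives 14.5 : 62.3 : 100.0 : 71.4 : 19.1.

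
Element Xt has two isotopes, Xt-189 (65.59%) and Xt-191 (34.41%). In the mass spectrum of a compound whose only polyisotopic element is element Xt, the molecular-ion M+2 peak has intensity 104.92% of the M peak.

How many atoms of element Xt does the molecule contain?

2

For n independent Xt atoms, I(M+2)/I(M) = n · (abundance Xt-191) / (abundance Xt-189) = n · 0.3441/0.6559.
n = 1.0492 × 0.6559/0.3441 = 2.00 ≈ 2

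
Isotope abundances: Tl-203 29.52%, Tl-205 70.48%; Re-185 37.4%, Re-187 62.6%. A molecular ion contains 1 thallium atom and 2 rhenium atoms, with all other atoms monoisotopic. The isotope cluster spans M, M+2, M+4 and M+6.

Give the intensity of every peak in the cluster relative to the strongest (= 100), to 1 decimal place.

9.3 : 53.1 : 100.0 : 62.0

Thallium pattern (n=1): 0.2952 : 0.7048
Rhenium pattern (n=2): 0.139876 : 0.468248 : 0.391876
Convolve the two distributions (both contribute in 2-u steps):
  M: 0.2952×0.139876 = 0.041291
  M+2: 0.2952×0.468248 + 0.7048×0.139876 = 0.236811
  M+4: 0.2952×0.391876 + 0.7048×0.468248 = 0.445703
  M+6: 0.7048×0.391876 = 0.276194
Scale to base peak (0.445703) = 100: 9.3 : 53.1 : 100.0 : 62.0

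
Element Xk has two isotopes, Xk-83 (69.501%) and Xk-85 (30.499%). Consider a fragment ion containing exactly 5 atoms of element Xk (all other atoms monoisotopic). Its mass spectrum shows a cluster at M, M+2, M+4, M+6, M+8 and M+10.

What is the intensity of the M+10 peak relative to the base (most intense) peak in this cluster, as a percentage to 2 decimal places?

Binomial terms of (0.69501 + 0.30499)^5: M 0.1622, M+2 0.3558, M+4 0.3123, M+6 0.1370, M+8 0.0301, M+10 0.0026 → M+2 is the base peak.
P(M+2) = C(5,1) × 0.69501^4 × 0.30499^1 = 5 × 0.23332658 × 0.30499 = 0.355811 (base)
P(M+10) = C(5,5) × 0.69501^0 × 0.30499^5 = 1 × 1.0000 × 0.00263893 = 0.002639
Relative intensity = 0.002639 / 0.355811 × 100 = 0.74

0.74%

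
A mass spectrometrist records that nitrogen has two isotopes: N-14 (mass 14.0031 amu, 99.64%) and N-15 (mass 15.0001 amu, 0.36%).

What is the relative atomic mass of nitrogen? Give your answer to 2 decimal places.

Ar = Σ fᵢ·mᵢ = 0.9964 × 14.0031 + 0.0036 × 15.0001
= 13.95269 + 0.05400 = 14.00669 amu

14.01 amu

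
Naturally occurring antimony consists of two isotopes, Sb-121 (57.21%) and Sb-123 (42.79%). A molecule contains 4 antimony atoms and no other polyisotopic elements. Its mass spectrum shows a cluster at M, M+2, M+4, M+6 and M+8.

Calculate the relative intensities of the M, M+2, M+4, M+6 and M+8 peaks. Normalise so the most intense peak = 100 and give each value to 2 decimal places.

Expanding (0.5721 + 0.4279)^4:
P(M) = 0.5721^4 = 0.107124
P(M+2) = 4 × 0.5721^3 × 0.4279^1 = 0.320493
P(M+4) = 6 × 0.5721^2 × 0.4279^2 = 0.359567
P(M+6) = 4 × 0.5721^1 × 0.4279^3 = 0.179291
P(M+8) = 0.4279^4 = 0.033525
The M+4 peak is largest (0.359567); scaling to 100 gives 29.79 : 89.13 : 100.00 : 49.86 : 9.32.

29.79 : 89.13 : 100.00 : 49.86 : 9.32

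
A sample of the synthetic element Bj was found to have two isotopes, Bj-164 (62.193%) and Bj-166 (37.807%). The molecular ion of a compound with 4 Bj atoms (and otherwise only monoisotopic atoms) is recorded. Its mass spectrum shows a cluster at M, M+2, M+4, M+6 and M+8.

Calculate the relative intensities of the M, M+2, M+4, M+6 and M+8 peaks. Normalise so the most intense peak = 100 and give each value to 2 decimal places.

The 4 Bj atoms are independent, so intensities follow the terms of (0.62193 + 0.37807)^4.
P(M) = 0.62193^4 = 0.149612
P(M+2) = 4 × 0.62193^3 × 0.37807^1 = 0.363795
P(M+4) = 6 × 0.62193^2 × 0.37807^2 = 0.331725
P(M+6) = 4 × 0.62193^1 × 0.37807^3 = 0.134437
P(M+8) = 0.37807^4 = 0.020431
The M+2 peak is largest (0.363795); scaling to 100 gives 41.13 : 100.00 : 91.18 : 36.95 : 5.62.

41.13 : 100.00 : 91.18 : 36.95 : 5.62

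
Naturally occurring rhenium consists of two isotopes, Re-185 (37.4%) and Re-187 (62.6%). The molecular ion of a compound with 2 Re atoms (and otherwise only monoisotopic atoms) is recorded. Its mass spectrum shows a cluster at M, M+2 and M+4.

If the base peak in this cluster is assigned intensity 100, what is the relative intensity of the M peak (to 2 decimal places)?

(0.374 + 0.626)^2 gives M 0.1399, M+2 0.4682, M+4 0.3919; the largest is M+2.
P(M+2) = C(2,1) × 0.374^1 × 0.626^1 = 2 × 0.3740 × 0.6260 = 0.468248 (base)
P(M) = C(2,0) × 0.374^2 × 0.626^0 = 1 × 0.139876 × 1.0000 = 0.139876
Relative intensity = 0.139876 / 0.468248 × 100 = 29.87

29.87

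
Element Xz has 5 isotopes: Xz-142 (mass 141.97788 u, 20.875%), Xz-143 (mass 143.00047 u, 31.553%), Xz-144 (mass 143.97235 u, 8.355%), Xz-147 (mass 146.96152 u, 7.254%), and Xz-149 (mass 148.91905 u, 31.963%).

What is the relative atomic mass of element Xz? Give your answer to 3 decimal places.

145.047 u

Weight each isotope mass by its fractional abundance: 0.20875 × 141.97788 + 0.31553 × 143.00047 + 0.08355 × 143.97235 + 0.07254 × 146.96152 + 0.31963 × 148.91905
= 29.637882 + 45.120938 + 12.028890 + 10.660589 + 47.598996 = 145.047295 u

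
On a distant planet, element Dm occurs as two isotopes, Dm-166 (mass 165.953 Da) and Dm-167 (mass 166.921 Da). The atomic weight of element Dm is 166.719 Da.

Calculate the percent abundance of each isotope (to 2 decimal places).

Dm-166: 20.87%, Dm-167: 79.13%

With x = fraction of Dm-166 (so Dm-167 is 1 − x):
165.953·x + 166.921·(1 − x) = 166.719
(165.953 − 166.921)·x = 166.719 − 166.921
x = -0.202 / -0.968 = 0.20868 → 20.87% Dm-166, 79.13% Dm-167.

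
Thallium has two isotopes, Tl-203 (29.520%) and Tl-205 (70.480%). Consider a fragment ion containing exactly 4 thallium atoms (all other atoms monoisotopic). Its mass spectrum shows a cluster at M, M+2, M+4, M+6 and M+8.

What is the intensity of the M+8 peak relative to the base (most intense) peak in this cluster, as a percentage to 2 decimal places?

59.69%

Binomial terms of (0.29520 + 0.70480)^4: M 0.0076, M+2 0.0725, M+4 0.2597, M+6 0.4134, M+8 0.2468 → M+6 is the base peak.
P(M+6) = C(4,3) × 0.29520^1 × 0.70480^3 = 4 × 0.2952 × 0.35010449 = 0.413403 (base)
P(M+8) = C(4,4) × 0.29520^0 × 0.70480^4 = 1 × 1.0000 × 0.24675365 = 0.246754
Relative intensity = 0.246754 / 0.413403 × 100 = 59.69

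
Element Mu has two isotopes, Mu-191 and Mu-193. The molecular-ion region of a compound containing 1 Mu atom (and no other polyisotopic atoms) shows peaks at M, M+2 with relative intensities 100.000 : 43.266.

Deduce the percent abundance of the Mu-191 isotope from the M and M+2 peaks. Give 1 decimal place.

Write p for the Mu-191 fraction. I(M+2)/I(M) = [C(1,1)·p^0·(1−p)] / p^1 = 1·(1−p)/p = 43.266/100.000 = 0.4327
(1−p)/p = 0.4327/1 = 0.4327  ⇒  p = 1/(1 + 0.4327) = 0.6980
Mu-191: 69.8%, Mu-193: 30.2%.

69.8%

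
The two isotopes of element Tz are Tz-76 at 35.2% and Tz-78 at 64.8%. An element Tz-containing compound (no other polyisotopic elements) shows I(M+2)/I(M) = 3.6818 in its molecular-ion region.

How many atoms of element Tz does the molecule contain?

2

The M+2/M ratio from n Tz atoms is n · q/p = n · 0.648/0.352.
n = 3.6818 × 0.352/0.648 = 2.00 ≈ 2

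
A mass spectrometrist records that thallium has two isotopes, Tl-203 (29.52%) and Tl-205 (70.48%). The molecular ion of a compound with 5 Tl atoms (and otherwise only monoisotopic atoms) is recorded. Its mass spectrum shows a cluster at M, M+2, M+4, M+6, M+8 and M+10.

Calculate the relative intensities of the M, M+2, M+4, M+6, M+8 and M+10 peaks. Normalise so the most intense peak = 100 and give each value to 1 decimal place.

0.6 : 7.3 : 35.1 : 83.8 : 100.0 : 47.8

The 5 Tl atoms are independent, so intensities follow the terms of (0.2952 + 0.7048)^5.
P(M) = 0.2952^5 = 0.002242
P(M+2) = 5 × 0.2952^4 × 0.7048^1 = 0.026761
P(M+4) = 10 × 0.2952^3 × 0.7048^2 = 0.127785
P(M+6) = 10 × 0.2952^2 × 0.7048^3 = 0.305092
P(M+8) = 5 × 0.2952^1 × 0.7048^4 = 0.364208
P(M+10) = 0.7048^5 = 0.173912
The M+8 peak is largest (0.364208); scaling to 100 gives 0.6 : 7.3 : 35.1 : 83.8 : 100.0 : 47.8.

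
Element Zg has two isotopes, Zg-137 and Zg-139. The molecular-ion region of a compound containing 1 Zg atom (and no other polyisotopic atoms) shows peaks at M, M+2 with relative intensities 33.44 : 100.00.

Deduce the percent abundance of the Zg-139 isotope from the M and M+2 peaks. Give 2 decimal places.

Let p = fractional abundance of Zg-137. I(M+2)/I(M) = [C(1,1)·p^0·(1−p)] / p^1 = 1·(1−p)/p = 100.00/33.44 = 2.9904
(1−p)/p = 2.9904/1 = 2.9904  ⇒  p = 1/(1 + 2.9904) = 0.2506
Zg-137: 25.06%, Zg-139: 74.94%.

74.94%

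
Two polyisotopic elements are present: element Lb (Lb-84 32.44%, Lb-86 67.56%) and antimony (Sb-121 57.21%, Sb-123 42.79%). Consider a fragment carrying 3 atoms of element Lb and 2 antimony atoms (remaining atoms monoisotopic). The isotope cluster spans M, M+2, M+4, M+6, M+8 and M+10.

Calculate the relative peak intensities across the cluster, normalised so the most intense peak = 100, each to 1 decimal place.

Element Lb pattern (n=3): 0.03413835 : 0.21329103 : 0.44420289 : 0.30836773
Antimony pattern (n=2): 0.32729841 : 0.48960318 : 0.18309841
Convolve the two distributions (both contribute in 2-u steps):
  M: 0.03413835×0.32729841 = 0.011173
  M+2: 0.03413835×0.48960318 + 0.21329103×0.32729841 = 0.086524
  M+4: 0.03413835×0.18309841 + 0.21329103×0.48960318 + 0.44420289×0.32729841 = 0.256066
  M+6: 0.21329103×0.18309841 + 0.44420289×0.48960318 + 0.30836773×0.32729841 = 0.357465
  M+8: 0.44420289×0.18309841 + 0.30836773×0.48960318 = 0.232311
  M+10: 0.30836773×0.18309841 = 0.056462
Scale to base peak (0.357465) = 100: 3.1 : 24.2 : 71.6 : 100.0 : 65.0 : 15.8

3.1 : 24.2 : 71.6 : 100.0 : 65.0 : 15.8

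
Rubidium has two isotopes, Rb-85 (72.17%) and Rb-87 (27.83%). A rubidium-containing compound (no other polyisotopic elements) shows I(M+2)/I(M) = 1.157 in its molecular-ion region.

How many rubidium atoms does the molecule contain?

3

With n Rb atoms, P(M+2)/P(M) = C(n,1)·p^(n−1)q / p^n = n·q/p = n · 0.2783/0.7217.
n = 1.157 × 0.7217/0.2783 = 3.00 ≈ 3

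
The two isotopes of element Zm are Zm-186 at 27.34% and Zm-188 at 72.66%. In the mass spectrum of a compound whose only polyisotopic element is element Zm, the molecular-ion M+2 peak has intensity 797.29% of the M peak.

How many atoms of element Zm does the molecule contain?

For n independent Zm atoms, I(M+2)/I(M) = n · (abundance Zm-188) / (abundance Zm-186) = n · 0.7266/0.2734.
n = 7.9729 × 0.2734/0.7266 = 3.00 ≈ 3

3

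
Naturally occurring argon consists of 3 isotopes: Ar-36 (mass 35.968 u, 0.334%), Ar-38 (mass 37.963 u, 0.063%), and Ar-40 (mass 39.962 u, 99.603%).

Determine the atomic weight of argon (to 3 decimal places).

Average mass = Σ (abundance × isotope mass) = 0.00334 × 35.968 + 0.00063 × 37.963 + 0.99603 × 39.962
= 0.1201 + 0.0239 + 39.8034 = 39.9474 u

39.947 u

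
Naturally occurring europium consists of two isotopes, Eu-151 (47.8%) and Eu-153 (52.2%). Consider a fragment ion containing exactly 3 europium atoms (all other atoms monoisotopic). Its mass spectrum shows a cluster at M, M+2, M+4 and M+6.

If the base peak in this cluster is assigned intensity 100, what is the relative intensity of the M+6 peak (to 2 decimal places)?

36.40

Binomial terms of (0.478 + 0.522)^3: M 0.1092, M+2 0.3578, M+4 0.3907, M+6 0.1422 → M+4 is the base peak.
P(M+4) = C(3,2) × 0.478^1 × 0.522^2 = 3 × 0.4780 × 0.272484 = 0.390742 (base)
P(M+6) = C(3,3) × 0.478^0 × 0.522^3 = 1 × 1.0000 × 0.14223665 = 0.142237
Relative intensity = 0.142237 / 0.390742 × 100 = 36.40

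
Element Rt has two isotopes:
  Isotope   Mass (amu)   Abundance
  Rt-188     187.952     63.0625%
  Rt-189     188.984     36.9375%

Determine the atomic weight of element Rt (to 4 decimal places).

Average mass = Σ (abundance × isotope mass) = 0.630625 × 187.952 + 0.369375 × 188.984
= 118.52723 + 69.80597 = 188.33320 amu

188.3332 amu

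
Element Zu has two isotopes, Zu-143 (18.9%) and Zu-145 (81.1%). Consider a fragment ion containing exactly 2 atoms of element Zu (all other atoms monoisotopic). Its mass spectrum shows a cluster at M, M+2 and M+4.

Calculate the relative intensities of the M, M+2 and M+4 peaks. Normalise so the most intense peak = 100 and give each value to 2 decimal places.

Each Zu atom is independently Zu-143 (p = 0.189) or Zu-145 (q = 0.811); the cluster is the binomial expansion (p + q)^2.
P(M) = 0.189^2 = 0.035721
P(M+2) = 2 × 0.189^1 × 0.811^1 = 0.306558
P(M+4) = 0.811^2 = 0.657721
The M+4 peak is largest (0.657721); scaling to 100 gives 5.43 : 46.61 : 100.00.

5.43 : 46.61 : 100.00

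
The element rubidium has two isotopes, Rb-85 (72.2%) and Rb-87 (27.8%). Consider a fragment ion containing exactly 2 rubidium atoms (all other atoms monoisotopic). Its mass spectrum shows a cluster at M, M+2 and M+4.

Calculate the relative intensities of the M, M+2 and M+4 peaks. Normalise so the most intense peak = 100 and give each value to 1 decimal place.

100.0 : 77.0 : 14.8

The 2 Rb atoms are independent, so intensities follow the terms of (0.722 + 0.278)^2.
P(M) = 0.722^2 = 0.521284
P(M+2) = 2 × 0.722^1 × 0.278^1 = 0.401432
P(M+4) = 0.278^2 = 0.077284
The M peak is largest (0.521284); scaling to 100 gives 100.0 : 77.0 : 14.8.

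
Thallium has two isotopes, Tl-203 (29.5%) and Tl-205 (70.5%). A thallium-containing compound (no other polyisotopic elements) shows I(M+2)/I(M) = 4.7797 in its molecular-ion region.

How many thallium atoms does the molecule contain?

The M+2/M ratio from n Tl atoms is n · q/p = n · 0.705/0.295.
n = 4.7797 × 0.295/0.705 = 2.00 ≈ 2

2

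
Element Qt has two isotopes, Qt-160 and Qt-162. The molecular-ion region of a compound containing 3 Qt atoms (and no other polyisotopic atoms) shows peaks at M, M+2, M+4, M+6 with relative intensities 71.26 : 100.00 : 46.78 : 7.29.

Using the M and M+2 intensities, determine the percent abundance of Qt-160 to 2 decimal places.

Write p for the Qt-160 fraction. I(M+2)/I(M) = [C(3,1)·p^2·(1−p)] / p^3 = 3·(1−p)/p = 100.00/71.26 = 1.4033
(1−p)/p = 1.4033/3 = 0.4678  ⇒  p = 1/(1 + 0.4678) = 0.6813
Qt-160: 68.13%, Qt-162: 31.87%.

68.13%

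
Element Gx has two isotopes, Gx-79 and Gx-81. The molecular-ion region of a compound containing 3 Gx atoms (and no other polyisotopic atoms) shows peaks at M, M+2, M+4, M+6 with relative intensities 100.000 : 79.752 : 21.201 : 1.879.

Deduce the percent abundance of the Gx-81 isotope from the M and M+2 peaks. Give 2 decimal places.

Write p for the Gx-79 fraction. I(M+2)/I(M) = [C(3,1)·p^2·(1−p)] / p^3 = 3·(1−p)/p = 79.752/100.000 = 0.7975
(1−p)/p = 0.7975/3 = 0.2658  ⇒  p = 1/(1 + 0.2658) = 0.7900
Gx-79: 79.00%, Gx-81: 21.00%.

21.00%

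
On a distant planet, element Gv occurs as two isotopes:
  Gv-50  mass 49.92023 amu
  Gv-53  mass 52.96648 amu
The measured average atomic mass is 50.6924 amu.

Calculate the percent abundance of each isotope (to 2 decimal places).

Gv-50: 74.65%, Gv-53: 25.35%

Writing the weighted mean with unknown fraction x of Gv-50:
49.92023·x + 52.96648·(1 − x) = 50.6924
(49.92023 − 52.96648)·x = 50.6924 − 52.96648
x = -2.27408 / -3.04625 = 0.74652 → 74.65% Gv-50, 25.35% Gv-53.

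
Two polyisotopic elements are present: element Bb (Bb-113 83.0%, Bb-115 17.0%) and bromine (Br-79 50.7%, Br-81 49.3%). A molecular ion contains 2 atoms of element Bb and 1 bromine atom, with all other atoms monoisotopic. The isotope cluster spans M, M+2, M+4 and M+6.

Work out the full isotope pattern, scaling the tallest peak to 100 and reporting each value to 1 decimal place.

Element Bb pattern (n=2): 0.6889 : 0.2822 : 0.0289
Bromine pattern (n=1): 0.5070 : 0.4930
Convolve the two distributions (both contribute in 2-u steps):
  M: 0.6889×0.5070 = 0.349272
  M+2: 0.6889×0.4930 + 0.2822×0.5070 = 0.482703
  M+4: 0.2822×0.4930 + 0.0289×0.5070 = 0.153777
  M+6: 0.0289×0.4930 = 0.014248
Scale to base peak (0.482703) = 100: 72.4 : 100.0 : 31.9 : 3.0

72.4 : 100.0 : 31.9 : 3.0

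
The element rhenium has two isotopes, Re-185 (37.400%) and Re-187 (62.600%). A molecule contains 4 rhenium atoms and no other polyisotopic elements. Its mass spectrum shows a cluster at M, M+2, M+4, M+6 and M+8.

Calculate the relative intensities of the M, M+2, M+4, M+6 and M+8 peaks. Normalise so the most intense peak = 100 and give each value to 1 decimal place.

5.3 : 35.7 : 89.6 : 100.0 : 41.8

Expanding (0.37400 + 0.62600)^4:
P(M) = 0.37400^4 = 0.019565
P(M+2) = 4 × 0.37400^3 × 0.62600^1 = 0.130993
P(M+4) = 6 × 0.37400^2 × 0.62600^2 = 0.328884
P(M+6) = 4 × 0.37400^1 × 0.62600^3 = 0.366990
P(M+8) = 0.62600^4 = 0.153567
The M+6 peak is largest (0.366990); scaling to 100 gives 5.3 : 35.7 : 89.6 : 100.0 : 41.8.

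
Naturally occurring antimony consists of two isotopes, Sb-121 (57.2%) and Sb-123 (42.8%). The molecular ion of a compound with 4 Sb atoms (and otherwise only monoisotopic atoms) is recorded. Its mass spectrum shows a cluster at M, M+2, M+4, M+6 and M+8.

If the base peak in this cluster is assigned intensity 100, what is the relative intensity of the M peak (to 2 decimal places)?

29.77

Binomial terms of (0.572 + 0.428)^4: M 0.1070, M+2 0.3204, M+4 0.3596, M+6 0.1794, M+8 0.0336 → M+4 is the base peak.
P(M+4) = C(4,2) × 0.572^2 × 0.428^2 = 6 × 0.327184 × 0.183184 = 0.359609 (base)
P(M) = C(4,0) × 0.572^4 × 0.428^0 = 1 × 0.10704937 × 1.0000 = 0.107049
Relative intensity = 0.107049 / 0.359609 × 100 = 29.77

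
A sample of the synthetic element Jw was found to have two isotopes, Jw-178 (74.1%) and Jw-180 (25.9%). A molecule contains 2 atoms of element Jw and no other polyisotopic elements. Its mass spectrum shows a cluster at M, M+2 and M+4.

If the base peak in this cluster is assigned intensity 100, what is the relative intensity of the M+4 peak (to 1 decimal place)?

(0.741 + 0.259)^2 gives M 0.5491, M+2 0.3838, M+4 0.0671; the largest is M.
P(M) = C(2,0) × 0.741^2 × 0.259^0 = 1 × 0.549081 × 1.0000 = 0.549081 (base)
P(M+4) = C(2,2) × 0.741^0 × 0.259^2 = 1 × 1.0000 × 0.067081 = 0.067081
Relative intensity = 0.067081 / 0.549081 × 100 = 12.2

12.2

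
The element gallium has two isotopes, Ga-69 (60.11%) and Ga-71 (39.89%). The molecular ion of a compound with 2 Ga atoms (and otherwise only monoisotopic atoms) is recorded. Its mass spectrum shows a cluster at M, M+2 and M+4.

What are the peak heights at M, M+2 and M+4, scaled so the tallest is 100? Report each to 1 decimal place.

75.3 : 100.0 : 33.2

Each Ga atom is independently Ga-69 (p = 0.6011) or Ga-71 (q = 0.3989); the cluster is the binomial expansion (p + q)^2.
P(M) = 0.6011^2 = 0.361321
P(M+2) = 2 × 0.6011^1 × 0.3989^1 = 0.479558
P(M+4) = 0.3989^2 = 0.159121
The M+2 peak is largest (0.479558); scaling to 100 gives 75.3 : 100.0 : 33.2.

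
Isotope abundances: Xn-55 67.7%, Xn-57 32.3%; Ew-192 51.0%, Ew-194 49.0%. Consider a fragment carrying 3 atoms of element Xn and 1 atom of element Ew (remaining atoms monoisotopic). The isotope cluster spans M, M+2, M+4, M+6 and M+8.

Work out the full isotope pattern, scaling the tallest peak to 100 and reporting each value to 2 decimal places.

Element Xn pattern (n=3): 0.31028873 : 0.4441208 : 0.2118922 : 0.03369827
Element Ew pattern (n=1): 0.5100 : 0.4900
Convolve the two distributions (both contribute in 2-u steps):
  M: 0.31028873×0.5100 = 0.158247
  M+2: 0.31028873×0.4900 + 0.4441208×0.5100 = 0.378543
  M+4: 0.4441208×0.4900 + 0.2118922×0.5100 = 0.325684
  M+6: 0.2118922×0.4900 + 0.03369827×0.5100 = 0.121013
  M+8: 0.03369827×0.4900 = 0.016512
Scale to base peak (0.378543) = 100: 41.80 : 100.00 : 86.04 : 31.97 : 4.36

41.80 : 100.00 : 86.04 : 31.97 : 4.36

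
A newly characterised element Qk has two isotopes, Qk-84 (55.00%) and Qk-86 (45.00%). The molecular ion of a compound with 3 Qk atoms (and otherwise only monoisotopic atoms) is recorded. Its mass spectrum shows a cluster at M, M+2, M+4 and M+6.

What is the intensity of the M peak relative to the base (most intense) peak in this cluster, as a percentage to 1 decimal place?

Binomial terms of (0.5500 + 0.4500)^3: M 0.1664, M+2 0.4084, M+4 0.3341, M+6 0.0911 → M+2 is the base peak.
P(M+2) = C(3,1) × 0.5500^2 × 0.4500^1 = 3 × 0.3025 × 0.4500 = 0.408375 (base)
P(M) = C(3,0) × 0.5500^3 × 0.4500^0 = 1 × 0.166375 × 1.0000 = 0.166375
Relative intensity = 0.166375 / 0.408375 × 100 = 40.7

40.7%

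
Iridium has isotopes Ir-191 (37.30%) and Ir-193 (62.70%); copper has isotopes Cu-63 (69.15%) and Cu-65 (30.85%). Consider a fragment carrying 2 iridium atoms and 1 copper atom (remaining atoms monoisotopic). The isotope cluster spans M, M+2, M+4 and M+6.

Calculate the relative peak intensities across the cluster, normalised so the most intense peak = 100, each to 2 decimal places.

23.12 : 88.04 : 100.00 : 29.14

Iridium pattern (n=2): 0.139129 : 0.467742 : 0.393129
Copper pattern (n=1): 0.6915 : 0.3085
Convolve the two distributions (both contribute in 2-u steps):
  M: 0.139129×0.6915 = 0.096208
  M+2: 0.139129×0.3085 + 0.467742×0.6915 = 0.366365
  M+4: 0.467742×0.3085 + 0.393129×0.6915 = 0.416147
  M+6: 0.393129×0.3085 = 0.121280
Scale to base peak (0.416147) = 100: 23.12 : 88.04 : 100.00 : 29.14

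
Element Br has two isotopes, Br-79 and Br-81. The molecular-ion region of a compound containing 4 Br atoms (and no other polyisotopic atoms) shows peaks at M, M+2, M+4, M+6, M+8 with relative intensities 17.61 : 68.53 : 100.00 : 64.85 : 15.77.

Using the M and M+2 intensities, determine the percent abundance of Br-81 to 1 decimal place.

49.3%

Write p for the Br-79 fraction. I(M+2)/I(M) = [C(4,1)·p^3·(1−p)] / p^4 = 4·(1−p)/p = 68.53/17.61 = 3.8915
(1−p)/p = 3.8915/4 = 0.9729  ⇒  p = 1/(1 + 0.9729) = 0.5069
Br-79: 50.7%, Br-81: 49.3%.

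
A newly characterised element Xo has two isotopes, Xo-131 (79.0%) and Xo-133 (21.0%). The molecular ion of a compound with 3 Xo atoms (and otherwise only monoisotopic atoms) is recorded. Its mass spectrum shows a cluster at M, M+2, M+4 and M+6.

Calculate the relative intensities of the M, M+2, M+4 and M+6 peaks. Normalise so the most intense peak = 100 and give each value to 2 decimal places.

Each Xo atom is independently Xo-131 (p = 0.790) or Xo-133 (q = 0.210); the cluster is the binomial expansion (p + q)^3.
P(M) = 0.790^3 = 0.493039
P(M+2) = 3 × 0.790^2 × 0.210^1 = 0.393183
P(M+4) = 3 × 0.790^1 × 0.210^2 = 0.104517
P(M+6) = 0.210^3 = 0.009261
The M peak is largest (0.493039); scaling to 100 gives 100.00 : 79.75 : 21.20 : 1.88.

100.00 : 79.75 : 21.20 : 1.88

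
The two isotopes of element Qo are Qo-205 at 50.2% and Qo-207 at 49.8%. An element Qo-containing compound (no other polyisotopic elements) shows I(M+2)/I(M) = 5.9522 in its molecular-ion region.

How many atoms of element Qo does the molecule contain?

6

With n Qo atoms, P(M+2)/P(M) = C(n,1)·p^(n−1)q / p^n = n·q/p = n · 0.498/0.502.
n = 5.9522 × 0.502/0.498 = 6.00 ≈ 6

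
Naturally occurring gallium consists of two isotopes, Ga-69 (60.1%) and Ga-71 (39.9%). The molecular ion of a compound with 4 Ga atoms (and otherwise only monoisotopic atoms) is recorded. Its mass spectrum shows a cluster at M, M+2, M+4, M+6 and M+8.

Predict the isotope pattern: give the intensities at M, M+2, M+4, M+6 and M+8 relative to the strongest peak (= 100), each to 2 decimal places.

37.66 : 100.00 : 99.58 : 44.08 : 7.32

The 4 Ga atoms are independent, so intensities follow the terms of (0.601 + 0.399)^4.
P(M) = 0.601^4 = 0.130466
P(M+2) = 4 × 0.601^3 × 0.399^1 = 0.346463
P(M+4) = 6 × 0.601^2 × 0.399^2 = 0.345021
P(M+6) = 4 × 0.601^1 × 0.399^3 = 0.152705
P(M+8) = 0.399^4 = 0.025345
The M+2 peak is largest (0.346463); scaling to 100 gives 37.66 : 100.00 : 99.58 : 44.08 : 7.32.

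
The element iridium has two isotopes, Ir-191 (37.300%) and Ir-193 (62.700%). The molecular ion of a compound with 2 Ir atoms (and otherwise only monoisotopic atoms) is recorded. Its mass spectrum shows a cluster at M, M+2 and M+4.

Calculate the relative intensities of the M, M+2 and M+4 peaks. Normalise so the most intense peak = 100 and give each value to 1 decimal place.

The 2 Ir atoms are independent, so intensities follow the terms of (0.37300 + 0.62700)^2.
P(M) = 0.37300^2 = 0.139129
P(M+2) = 2 × 0.37300^1 × 0.62700^1 = 0.467742
P(M+4) = 0.62700^2 = 0.393129
The M+2 peak is largest (0.467742); scaling to 100 gives 29.7 : 100.0 : 84.0.

29.7 : 100.0 : 84.0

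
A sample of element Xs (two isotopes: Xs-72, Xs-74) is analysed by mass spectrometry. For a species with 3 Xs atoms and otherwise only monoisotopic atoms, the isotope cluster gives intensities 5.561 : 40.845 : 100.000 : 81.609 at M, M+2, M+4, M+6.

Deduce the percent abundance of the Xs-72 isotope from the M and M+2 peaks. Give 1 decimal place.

29.0%

Write p for the Xs-72 fraction. I(M+2)/I(M) = [C(3,1)·p^2·(1−p)] / p^3 = 3·(1−p)/p = 40.845/5.561 = 7.3449
(1−p)/p = 7.3449/3 = 2.4483  ⇒  p = 1/(1 + 2.4483) = 0.2900
Xs-72: 29.0%, Xs-74: 71.0%.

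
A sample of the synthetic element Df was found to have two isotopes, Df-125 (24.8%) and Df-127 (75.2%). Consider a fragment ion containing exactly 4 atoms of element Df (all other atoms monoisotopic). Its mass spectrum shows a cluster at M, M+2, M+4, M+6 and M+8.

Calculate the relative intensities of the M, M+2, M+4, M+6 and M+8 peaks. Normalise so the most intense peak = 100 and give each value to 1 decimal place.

The 4 Df atoms are independent, so intensities follow the terms of (0.248 + 0.752)^4.
P(M) = 0.248^4 = 0.003783
P(M+2) = 4 × 0.248^3 × 0.752^1 = 0.045881
P(M+4) = 6 × 0.248^2 × 0.752^2 = 0.208685
P(M+6) = 4 × 0.248^1 × 0.752^3 = 0.421857
P(M+8) = 0.752^4 = 0.319795
The M+6 peak is largest (0.421857); scaling to 100 gives 0.9 : 10.9 : 49.5 : 100.0 : 75.8.

0.9 : 10.9 : 49.5 : 100.0 : 75.8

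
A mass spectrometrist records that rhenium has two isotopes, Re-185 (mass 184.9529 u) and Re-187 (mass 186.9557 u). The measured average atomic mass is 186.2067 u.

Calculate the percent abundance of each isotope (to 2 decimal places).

Re-185: 37.40%, Re-187: 62.60%

Let x be the fractional abundance of Re-185; then Re-187 has abundance 1 − x.
184.9529·x + 186.9557·(1 − x) = 186.2067
(184.9529 − 186.9557)·x = 186.2067 − 186.9557
x = -0.7490 / -2.0028 = 0.37398 → 37.40% Re-185, 62.60% Re-187.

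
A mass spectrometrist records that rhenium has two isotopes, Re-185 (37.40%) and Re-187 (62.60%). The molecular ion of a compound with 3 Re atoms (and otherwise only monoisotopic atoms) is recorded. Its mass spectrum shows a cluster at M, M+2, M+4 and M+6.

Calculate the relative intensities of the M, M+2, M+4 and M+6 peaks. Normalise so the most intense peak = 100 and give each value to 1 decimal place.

11.9 : 59.7 : 100.0 : 55.8

Each Re atom is independently Re-185 (p = 0.3740) or Re-187 (q = 0.6260); the cluster is the binomial expansion (p + q)^3.
P(M) = 0.3740^3 = 0.052314
P(M+2) = 3 × 0.3740^2 × 0.6260^1 = 0.262687
P(M+4) = 3 × 0.3740^1 × 0.6260^2 = 0.439685
P(M+6) = 0.6260^3 = 0.245314
The M+4 peak is largest (0.439685); scaling to 100 gives 11.9 : 59.7 : 100.0 : 55.8.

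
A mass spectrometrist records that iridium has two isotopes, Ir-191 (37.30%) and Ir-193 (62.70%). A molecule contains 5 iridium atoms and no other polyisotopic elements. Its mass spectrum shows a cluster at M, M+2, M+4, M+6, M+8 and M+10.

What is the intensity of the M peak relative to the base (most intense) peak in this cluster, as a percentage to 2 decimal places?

2.11%

(0.3730 + 0.6270)^5 gives M 0.0072, M+2 0.0607, M+4 0.2040, M+6 0.3429, M+8 0.2882, M+10 0.0969; the largest is M+6.
P(M+6) = C(5,3) × 0.3730^2 × 0.6270^3 = 10 × 0.139129 × 0.24649188 = 0.342942 (base)
P(M) = C(5,0) × 0.3730^5 × 0.6270^0 = 1 × 0.00722012 × 1.0000 = 0.007220
Relative intensity = 0.007220 / 0.342942 × 100 = 2.11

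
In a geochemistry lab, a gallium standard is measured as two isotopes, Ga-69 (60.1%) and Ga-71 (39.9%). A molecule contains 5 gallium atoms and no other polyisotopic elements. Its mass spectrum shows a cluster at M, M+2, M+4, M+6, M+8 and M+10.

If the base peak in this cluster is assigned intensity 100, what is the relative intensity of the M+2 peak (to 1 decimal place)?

75.3

Binomial terms of (0.601 + 0.399)^5: M 0.0784, M+2 0.2603, M+4 0.3456, M+6 0.2294, M+8 0.0762, M+10 0.0101 → M+4 is the base peak.
P(M+4) = C(5,2) × 0.601^3 × 0.399^2 = 10 × 0.2170818 × 0.159201 = 0.345596 (base)
P(M+2) = C(5,1) × 0.601^4 × 0.399^1 = 5 × 0.13046616 × 0.3990 = 0.260280
Relative intensity = 0.260280 / 0.345596 × 100 = 75.3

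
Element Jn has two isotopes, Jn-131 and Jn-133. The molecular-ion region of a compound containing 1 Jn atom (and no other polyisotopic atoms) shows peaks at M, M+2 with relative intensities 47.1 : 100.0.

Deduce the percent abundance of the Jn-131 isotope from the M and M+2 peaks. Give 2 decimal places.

32.02%

Write p for the Jn-131 fraction. I(M+2)/I(M) = [C(1,1)·p^0·(1−p)] / p^1 = 1·(1−p)/p = 100.0/47.1 = 2.1231
(1−p)/p = 2.1231/1 = 2.1231  ⇒  p = 1/(1 + 2.1231) = 0.3202
Jn-131: 32.02%, Jn-133: 67.98%.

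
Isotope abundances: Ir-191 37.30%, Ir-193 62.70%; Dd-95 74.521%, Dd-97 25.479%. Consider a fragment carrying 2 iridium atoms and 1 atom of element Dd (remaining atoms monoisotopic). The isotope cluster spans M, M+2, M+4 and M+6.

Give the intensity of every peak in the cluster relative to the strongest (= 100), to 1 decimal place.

25.2 : 93.2 : 100.0 : 24.3

Iridium pattern (n=2): 0.139129 : 0.467742 : 0.393129
Element Dd pattern (n=1): 0.74521 : 0.25479
Convolve the two distributions (both contribute in 2-u steps):
  M: 0.139129×0.74521 = 0.103680
  M+2: 0.139129×0.25479 + 0.467742×0.74521 = 0.384015
  M+4: 0.467742×0.25479 + 0.393129×0.74521 = 0.412140
  M+6: 0.393129×0.25479 = 0.100165
Scale to base peak (0.412140) = 100: 25.2 : 93.2 : 100.0 : 24.3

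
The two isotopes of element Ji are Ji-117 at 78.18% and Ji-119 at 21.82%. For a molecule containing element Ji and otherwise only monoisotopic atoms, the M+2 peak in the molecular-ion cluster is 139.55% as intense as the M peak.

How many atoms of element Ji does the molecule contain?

For n independent Ji atoms, I(M+2)/I(M) = n · (abundance Ji-119) / (abundance Ji-117) = n · 0.2182/0.7818.
n = 1.3955 × 0.7818/0.2182 = 5.00 ≈ 5

5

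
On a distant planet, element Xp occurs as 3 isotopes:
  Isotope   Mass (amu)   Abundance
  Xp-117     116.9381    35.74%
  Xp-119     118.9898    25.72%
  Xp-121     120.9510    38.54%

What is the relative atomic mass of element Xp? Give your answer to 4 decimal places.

Average mass = Σ (abundance × isotope mass) = 0.3574 × 116.9381 + 0.2572 × 118.9898 + 0.3854 × 120.9510
= 41.79368 + 30.60418 + 46.61452 = 119.01238 amu

119.0124 amu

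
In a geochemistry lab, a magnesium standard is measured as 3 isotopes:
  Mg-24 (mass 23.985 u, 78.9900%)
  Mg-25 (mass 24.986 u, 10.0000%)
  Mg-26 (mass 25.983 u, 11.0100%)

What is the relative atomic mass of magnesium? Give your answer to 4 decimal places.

24.3051 u

Average mass = Σ (abundance × isotope mass) = 0.789900 × 23.985 + 0.100000 × 24.986 + 0.110100 × 25.983
= 18.94575 + 2.49860 + 2.86073 = 24.30508 u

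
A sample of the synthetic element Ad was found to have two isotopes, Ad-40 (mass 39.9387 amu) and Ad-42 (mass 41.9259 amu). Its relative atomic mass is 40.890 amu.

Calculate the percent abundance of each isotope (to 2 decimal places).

Writing the weighted mean with unknown fraction x of Ad-40:
39.9387·x + 41.9259·(1 − x) = 40.890
(39.9387 − 41.9259)·x = 40.890 − 41.9259
x = -1.0359 / -1.9872 = 0.52129 → 52.13% Ad-40, 47.87% Ad-42.

Ad-40: 52.13%, Ad-42: 47.87%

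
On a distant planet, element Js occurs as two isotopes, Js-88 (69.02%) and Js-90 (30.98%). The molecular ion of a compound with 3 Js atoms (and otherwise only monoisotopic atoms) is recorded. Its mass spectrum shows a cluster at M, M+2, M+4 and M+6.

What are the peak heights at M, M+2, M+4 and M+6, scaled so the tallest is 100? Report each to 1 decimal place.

The 3 Js atoms are independent, so intensities follow the terms of (0.6902 + 0.3098)^3.
P(M) = 0.6902^3 = 0.328795
P(M+2) = 3 × 0.6902^2 × 0.3098^1 = 0.442744
P(M+4) = 3 × 0.6902^1 × 0.3098^2 = 0.198728
P(M+6) = 0.3098^3 = 0.029733
The M+2 peak is largest (0.442744); scaling to 100 gives 74.3 : 100.0 : 44.9 : 6.7.

74.3 : 100.0 : 44.9 : 6.7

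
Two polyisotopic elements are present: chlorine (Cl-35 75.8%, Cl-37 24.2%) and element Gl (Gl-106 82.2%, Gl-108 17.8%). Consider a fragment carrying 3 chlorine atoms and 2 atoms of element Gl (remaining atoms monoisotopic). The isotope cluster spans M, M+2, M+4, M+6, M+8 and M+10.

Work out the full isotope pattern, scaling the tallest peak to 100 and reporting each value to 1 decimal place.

71.9 : 100.0 : 55.2 : 15.1 : 2.0 : 0.1

Chlorine pattern (n=3): 0.43551951 : 0.41713346 : 0.13317454 : 0.01417249
Element Gl pattern (n=2): 0.675684 : 0.292632 : 0.031684
Convolve the two distributions (both contribute in 2-u steps):
  M: 0.43551951×0.675684 = 0.294274
  M+2: 0.43551951×0.292632 + 0.41713346×0.675684 = 0.409297
  M+4: 0.43551951×0.031684 + 0.41713346×0.292632 + 0.13317454×0.675684 = 0.225850
  M+6: 0.41713346×0.031684 + 0.13317454×0.292632 + 0.01417249×0.675684 = 0.061764
  M+8: 0.13317454×0.031684 + 0.01417249×0.292632 = 0.008367
  M+10: 0.01417249×0.031684 = 0.000449
Scale to base peak (0.409297) = 100: 71.9 : 100.0 : 55.2 : 15.1 : 2.0 : 0.1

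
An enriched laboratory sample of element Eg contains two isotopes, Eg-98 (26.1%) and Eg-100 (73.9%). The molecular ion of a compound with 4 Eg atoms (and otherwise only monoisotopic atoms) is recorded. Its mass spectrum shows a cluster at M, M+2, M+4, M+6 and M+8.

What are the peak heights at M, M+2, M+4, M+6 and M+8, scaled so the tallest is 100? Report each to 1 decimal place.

Each Eg atom is independently Eg-98 (p = 0.261) or Eg-100 (q = 0.739); the cluster is the binomial expansion (p + q)^4.
P(M) = 0.261^4 = 0.004640
P(M+2) = 4 × 0.261^3 × 0.739^1 = 0.052556
P(M+4) = 6 × 0.261^2 × 0.739^2 = 0.223214
P(M+6) = 4 × 0.261^1 × 0.739^3 = 0.421341
P(M+8) = 0.739^4 = 0.298248
The M+6 peak is largest (0.421341); scaling to 100 gives 1.1 : 12.5 : 53.0 : 100.0 : 70.8.

1.1 : 12.5 : 53.0 : 100.0 : 70.8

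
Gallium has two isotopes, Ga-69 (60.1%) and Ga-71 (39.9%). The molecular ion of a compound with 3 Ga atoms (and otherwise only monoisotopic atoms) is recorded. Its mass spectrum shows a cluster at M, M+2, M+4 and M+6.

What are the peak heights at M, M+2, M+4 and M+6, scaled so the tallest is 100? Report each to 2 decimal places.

50.21 : 100.00 : 66.39 : 14.69

The 3 Ga atoms are independent, so intensities follow the terms of (0.601 + 0.399)^3.
P(M) = 0.601^3 = 0.217082
P(M+2) = 3 × 0.601^2 × 0.399^1 = 0.432358
P(M+4) = 3 × 0.601^1 × 0.399^2 = 0.287039
P(M+6) = 0.399^3 = 0.063521
The M+2 peak is largest (0.432358); scaling to 100 gives 50.21 : 100.00 : 66.39 : 14.69.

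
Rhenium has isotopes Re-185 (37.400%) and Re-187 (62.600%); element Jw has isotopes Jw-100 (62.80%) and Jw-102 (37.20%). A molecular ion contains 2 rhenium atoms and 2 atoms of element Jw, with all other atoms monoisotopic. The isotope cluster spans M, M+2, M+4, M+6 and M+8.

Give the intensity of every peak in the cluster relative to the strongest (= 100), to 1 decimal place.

Rhenium pattern (n=2): 0.139876 : 0.468248 : 0.391876
Element Jw pattern (n=2): 0.394384 : 0.467232 : 0.138384
Convolve the two distributions (both contribute in 2-u steps):
  M: 0.139876×0.394384 = 0.055165
  M+2: 0.139876×0.467232 + 0.468248×0.394384 = 0.250024
  M+4: 0.139876×0.138384 + 0.468248×0.467232 + 0.391876×0.394384 = 0.392687
  M+6: 0.468248×0.138384 + 0.391876×0.467232 = 0.247895
  M+8: 0.391876×0.138384 = 0.054229
Scale to base peak (0.392687) = 100: 14.0 : 63.7 : 100.0 : 63.1 : 13.8

14.0 : 63.7 : 100.0 : 63.1 : 13.8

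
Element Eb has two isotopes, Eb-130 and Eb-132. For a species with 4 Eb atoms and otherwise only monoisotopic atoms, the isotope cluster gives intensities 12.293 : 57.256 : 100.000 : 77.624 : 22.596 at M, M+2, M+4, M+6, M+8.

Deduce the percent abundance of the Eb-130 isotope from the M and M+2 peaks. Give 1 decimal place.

46.2%

If p is the fraction of Eb that is Eb-130, then I(M+2)/I(M) = [C(4,1)·p^3·(1−p)] / p^4 = 4·(1−p)/p = 57.256/12.293 = 4.6576
(1−p)/p = 4.6576/4 = 1.1644  ⇒  p = 1/(1 + 1.1644) = 0.4620
Eb-130: 46.2%, Eb-132: 53.8%.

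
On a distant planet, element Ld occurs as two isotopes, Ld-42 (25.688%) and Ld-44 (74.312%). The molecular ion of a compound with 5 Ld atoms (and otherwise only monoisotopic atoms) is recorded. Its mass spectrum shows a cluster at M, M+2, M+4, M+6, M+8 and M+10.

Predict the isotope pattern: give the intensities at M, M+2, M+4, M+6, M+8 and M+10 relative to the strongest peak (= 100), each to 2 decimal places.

The 5 Ld atoms are independent, so intensities follow the terms of (0.25688 + 0.74312)^5.
P(M) = 0.25688^5 = 0.001119
P(M+2) = 5 × 0.25688^4 × 0.74312^1 = 0.016179
P(M+4) = 10 × 0.25688^3 × 0.74312^2 = 0.093607
P(M+6) = 10 × 0.25688^2 × 0.74312^3 = 0.270793
P(M+8) = 5 × 0.25688^1 × 0.74312^4 = 0.391684
P(M+10) = 0.74312^5 = 0.226618
The M+8 peak is largest (0.391684); scaling to 100 gives 0.29 : 4.13 : 23.90 : 69.14 : 100.00 : 57.86.

0.29 : 4.13 : 23.90 : 69.14 : 100.00 : 57.86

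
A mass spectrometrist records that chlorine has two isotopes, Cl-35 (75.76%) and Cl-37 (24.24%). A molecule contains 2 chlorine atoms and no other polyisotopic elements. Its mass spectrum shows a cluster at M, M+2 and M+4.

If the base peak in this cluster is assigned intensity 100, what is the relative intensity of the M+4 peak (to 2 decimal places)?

Binomial terms of (0.7576 + 0.2424)^2: M 0.5740, M+2 0.3673, M+4 0.0588 → M is the base peak.
P(M) = C(2,0) × 0.7576^2 × 0.2424^0 = 1 × 0.57395776 × 1.0000 = 0.573958 (base)
P(M+4) = C(2,2) × 0.7576^0 × 0.2424^2 = 1 × 1.0000 × 0.05875776 = 0.058758
Relative intensity = 0.058758 / 0.573958 × 100 = 10.24

10.24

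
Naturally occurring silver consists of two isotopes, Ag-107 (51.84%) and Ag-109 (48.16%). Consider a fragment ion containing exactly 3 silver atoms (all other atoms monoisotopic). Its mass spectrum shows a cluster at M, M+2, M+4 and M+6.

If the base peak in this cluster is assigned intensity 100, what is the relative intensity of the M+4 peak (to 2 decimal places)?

Binomial terms of (0.5184 + 0.4816)^3: M 0.1393, M+2 0.3883, M+4 0.3607, M+6 0.1117 → M+2 is the base peak.
P(M+2) = C(3,1) × 0.5184^2 × 0.4816^1 = 3 × 0.26873856 × 0.4816 = 0.388273 (base)
P(M+4) = C(3,2) × 0.5184^1 × 0.4816^2 = 3 × 0.5184 × 0.23193856 = 0.360711
Relative intensity = 0.360711 / 0.388273 × 100 = 92.90

92.90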